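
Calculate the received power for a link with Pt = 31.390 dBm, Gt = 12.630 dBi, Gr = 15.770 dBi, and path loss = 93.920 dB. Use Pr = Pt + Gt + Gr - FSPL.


Pr = 31.390 + 12.630 + 15.770 - 93.920 = -34.13 dBm

-34.13 dBm


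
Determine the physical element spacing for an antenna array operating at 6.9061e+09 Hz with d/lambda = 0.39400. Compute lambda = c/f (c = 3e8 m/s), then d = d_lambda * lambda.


lambda = c / f = 3.0000e+08 / 6.9061e+09 = 0.04343986 m
d = 0.39400 * 0.04343986 = 0.01712 m

0.01712 m


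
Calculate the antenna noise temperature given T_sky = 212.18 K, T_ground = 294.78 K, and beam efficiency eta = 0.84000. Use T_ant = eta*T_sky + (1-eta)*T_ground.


T_ant = 0.84000 * 212.18 + (1 - 0.84000) * 294.78 = 225.4 K

225.4 K


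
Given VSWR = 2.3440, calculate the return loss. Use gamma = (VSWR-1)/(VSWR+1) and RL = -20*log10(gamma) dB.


gamma = (2.3440 - 1) / (2.3440 + 1) = 0.4019139
RL = -20 * log10(0.4019139) = 7.917 dB

7.917 dB


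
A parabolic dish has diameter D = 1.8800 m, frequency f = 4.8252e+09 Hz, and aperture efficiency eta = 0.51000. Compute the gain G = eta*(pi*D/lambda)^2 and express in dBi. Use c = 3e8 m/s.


lambda = c / f = 3.0000e+08 / 4.8252e+09 = 0.06217359 m
G_linear = 0.51000 * (pi * 1.8800 / 0.06217359)^2 = 4602.287
G_dBi = 10 * log10(4602.287) = 36.63 dBi

36.63 dBi


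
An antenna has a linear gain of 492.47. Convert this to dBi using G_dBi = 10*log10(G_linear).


G_dBi = 10 * log10(492.47) = 26.92 dBi

26.92 dBi


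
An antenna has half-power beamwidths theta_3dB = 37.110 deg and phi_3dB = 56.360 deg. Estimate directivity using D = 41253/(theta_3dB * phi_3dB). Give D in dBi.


D_linear = 41253 / (37.110 * 56.360) = 19.72394
D_dBi = 10 * log10(19.72394) = 12.95 dBi

12.95 dBi


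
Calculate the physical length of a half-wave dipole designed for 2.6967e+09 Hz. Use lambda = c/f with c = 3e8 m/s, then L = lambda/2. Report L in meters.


lambda = c / f = 3.0000e+08 / 2.6967e+09 = 0.1112471 m
L = lambda / 2 = 0.1112471 / 2 = 0.05562 m

0.05562 m


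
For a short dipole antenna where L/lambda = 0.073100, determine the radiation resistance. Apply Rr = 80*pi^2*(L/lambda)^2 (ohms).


Rr = 80 * pi^2 * (0.073100)^2 = 80 * 9.869604 * 5.343610e-03 = 4.219 ohm

4.219 ohm


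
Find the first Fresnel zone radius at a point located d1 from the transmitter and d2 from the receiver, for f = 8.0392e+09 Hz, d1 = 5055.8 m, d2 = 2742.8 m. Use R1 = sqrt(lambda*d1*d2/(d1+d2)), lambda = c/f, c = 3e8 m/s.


lambda = c / f = 3.0000e+08 / 8.0392e+09 = 0.03731715 m
R1 = sqrt(0.03731715 * 5055.8 * 2742.8 / (5055.8 + 2742.8)) = 8.146 m

8.146 m


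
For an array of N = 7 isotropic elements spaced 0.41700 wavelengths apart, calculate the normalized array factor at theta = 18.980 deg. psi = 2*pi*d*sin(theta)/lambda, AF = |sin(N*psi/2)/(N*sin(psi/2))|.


psi = 2*pi*0.41700*sin(18.980 deg) = 0.8521525 rad
AF = |sin(7*0.8521525/2) / (7*sin(0.8521525/2))| = 0.05475

0.05475


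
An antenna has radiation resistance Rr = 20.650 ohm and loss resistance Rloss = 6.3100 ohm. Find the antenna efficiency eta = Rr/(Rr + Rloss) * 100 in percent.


eta = 20.650 / (20.650 + 6.3100) * 100 = 76.59%

76.59%


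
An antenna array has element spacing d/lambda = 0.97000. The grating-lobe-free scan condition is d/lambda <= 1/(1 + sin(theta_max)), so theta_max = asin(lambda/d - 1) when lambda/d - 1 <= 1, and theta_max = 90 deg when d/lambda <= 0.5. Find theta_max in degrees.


lambda/d - 1 = 1/0.97000 - 1 = 0.03092784
theta_max = asin(0.03092784) = 1.772 deg

1.772 deg


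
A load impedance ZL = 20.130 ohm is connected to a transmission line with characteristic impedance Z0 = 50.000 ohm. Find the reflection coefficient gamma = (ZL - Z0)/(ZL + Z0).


gamma = (20.130 - 50.000) / (20.130 + 50.000) = -0.4259

-0.4259


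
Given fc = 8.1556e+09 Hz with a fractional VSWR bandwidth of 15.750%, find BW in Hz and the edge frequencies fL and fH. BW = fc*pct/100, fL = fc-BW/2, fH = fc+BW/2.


BW = 8.1556e+09 * 15.750/100 = 1.284507e+09 Hz
fL = 8.1556e+09 - 1.284507e+09/2 = 7.513e+09 Hz
fH = 8.1556e+09 + 1.284507e+09/2 = 8.798e+09 Hz

BW=1.285e+09 Hz, fL=7.513e+09 Hz, fH=8.798e+09 Hz


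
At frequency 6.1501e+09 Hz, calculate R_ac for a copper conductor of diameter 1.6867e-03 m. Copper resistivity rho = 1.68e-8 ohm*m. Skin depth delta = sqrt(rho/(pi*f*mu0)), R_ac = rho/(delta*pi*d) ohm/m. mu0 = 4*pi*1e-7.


delta = sqrt(1.68e-8 / (pi * 6.1501e+09 * 4*pi*1e-7)) = 8.318283e-07 m
R_ac = 1.68e-8 / (8.318283e-07 * pi * 1.6867e-03) = 3.811 ohm/m

3.811 ohm/m


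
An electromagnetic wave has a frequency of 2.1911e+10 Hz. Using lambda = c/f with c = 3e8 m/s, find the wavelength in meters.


lambda = c / f = 3.0000e+08 / 2.1911e+10 = 0.01369 m

0.01369 m


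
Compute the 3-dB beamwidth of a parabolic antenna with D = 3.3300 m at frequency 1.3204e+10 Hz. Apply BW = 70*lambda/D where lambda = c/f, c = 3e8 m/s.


lambda = c / f = 3.0000e+08 / 1.3204e+10 = 0.02272039 m
BW = 70 * 0.02272039 / 3.3300 = 0.4776 deg

0.4776 deg


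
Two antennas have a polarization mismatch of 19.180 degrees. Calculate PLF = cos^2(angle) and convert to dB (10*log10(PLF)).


PLF_linear = cos^2(19.180 deg) = 0.8920635
PLF_dB = 10 * log10(0.8920635) = -0.4960 dB

-0.4960 dB


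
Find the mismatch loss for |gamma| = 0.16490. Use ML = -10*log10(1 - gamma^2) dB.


ML = -10 * log10(1 - 0.16490^2) = -10 * log10(0.97280799) = 0.1197 dB

0.1197 dB


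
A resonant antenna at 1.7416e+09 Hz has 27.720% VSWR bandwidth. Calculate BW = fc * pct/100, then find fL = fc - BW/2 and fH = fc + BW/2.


BW = 1.7416e+09 * 27.720/100 = 4.827715e+08 Hz
fL = 1.7416e+09 - 4.827715e+08/2 = 1.500e+09 Hz
fH = 1.7416e+09 + 4.827715e+08/2 = 1.983e+09 Hz

BW=4.828e+08 Hz, fL=1.500e+09 Hz, fH=1.983e+09 Hz


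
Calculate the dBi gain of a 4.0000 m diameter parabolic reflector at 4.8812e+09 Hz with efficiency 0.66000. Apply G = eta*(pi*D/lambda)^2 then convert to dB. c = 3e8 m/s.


lambda = c / f = 3.0000e+08 / 4.8812e+09 = 0.06146030 m
G_linear = 0.66000 * (pi * 4.0000 / 0.06146030)^2 = 27591.44
G_dBi = 10 * log10(27591.44) = 44.41 dBi

44.41 dBi


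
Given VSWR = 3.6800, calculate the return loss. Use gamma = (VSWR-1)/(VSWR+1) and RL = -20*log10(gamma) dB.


gamma = (3.6800 - 1) / (3.6800 + 1) = 0.5726496
RL = -20 * log10(0.5726496) = 4.842 dB

4.842 dB


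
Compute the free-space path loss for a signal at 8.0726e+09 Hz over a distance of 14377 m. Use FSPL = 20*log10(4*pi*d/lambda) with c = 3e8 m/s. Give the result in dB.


lambda = c / f = 3.0000e+08 / 8.0726e+09 = 0.03716275 m
FSPL = 20 * log10(4*pi*14377/0.03716275) = 133.7 dB

133.7 dB


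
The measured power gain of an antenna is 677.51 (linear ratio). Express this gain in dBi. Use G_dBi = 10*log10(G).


G_dBi = 10 * log10(677.51) = 28.31 dBi

28.31 dBi


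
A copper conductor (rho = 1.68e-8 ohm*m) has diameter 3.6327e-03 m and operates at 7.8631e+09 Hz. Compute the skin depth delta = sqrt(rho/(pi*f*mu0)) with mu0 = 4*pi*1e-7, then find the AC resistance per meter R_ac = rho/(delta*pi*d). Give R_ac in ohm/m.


delta = sqrt(1.68e-8 / (pi * 7.8631e+09 * 4*pi*1e-7)) = 7.356612e-07 m
R_ac = 1.68e-8 / (7.356612e-07 * pi * 3.6327e-03) = 2.001 ohm/m

2.001 ohm/m


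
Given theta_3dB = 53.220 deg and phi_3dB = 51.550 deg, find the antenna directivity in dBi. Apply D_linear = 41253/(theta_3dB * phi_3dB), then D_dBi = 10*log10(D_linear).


D_linear = 41253 / (53.220 * 51.550) = 15.03668
D_dBi = 10 * log10(15.03668) = 11.77 dBi

11.77 dBi


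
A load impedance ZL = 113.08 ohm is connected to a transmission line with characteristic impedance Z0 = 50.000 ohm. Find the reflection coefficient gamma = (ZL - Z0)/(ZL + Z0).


gamma = (113.08 - 50.000) / (113.08 + 50.000) = 0.3868

0.3868


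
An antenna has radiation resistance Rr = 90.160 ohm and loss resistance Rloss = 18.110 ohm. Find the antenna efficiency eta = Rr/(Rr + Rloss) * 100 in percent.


eta = 90.160 / (90.160 + 18.110) * 100 = 83.27%

83.27%


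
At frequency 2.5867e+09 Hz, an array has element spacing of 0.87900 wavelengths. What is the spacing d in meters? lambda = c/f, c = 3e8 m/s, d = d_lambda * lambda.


lambda = c / f = 3.0000e+08 / 2.5867e+09 = 0.1159779 m
d = 0.87900 * 0.1159779 = 0.1019 m

0.1019 m


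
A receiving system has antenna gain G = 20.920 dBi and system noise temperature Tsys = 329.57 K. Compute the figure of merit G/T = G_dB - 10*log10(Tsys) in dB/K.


G/T = 20.920 - 10*log10(329.57) = 20.920 - 25.17948 = -4.259 dB/K

-4.259 dB/K


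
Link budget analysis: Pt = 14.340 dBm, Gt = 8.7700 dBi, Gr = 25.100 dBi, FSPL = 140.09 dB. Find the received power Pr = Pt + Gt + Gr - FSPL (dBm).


Pr = 14.340 + 8.7700 + 25.100 - 140.09 = -91.88 dBm

-91.88 dBm


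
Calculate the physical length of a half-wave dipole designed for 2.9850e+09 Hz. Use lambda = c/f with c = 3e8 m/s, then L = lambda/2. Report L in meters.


lambda = c / f = 3.0000e+08 / 2.9850e+09 = 0.1005025 m
L = lambda / 2 = 0.1005025 / 2 = 0.05025 m

0.05025 m


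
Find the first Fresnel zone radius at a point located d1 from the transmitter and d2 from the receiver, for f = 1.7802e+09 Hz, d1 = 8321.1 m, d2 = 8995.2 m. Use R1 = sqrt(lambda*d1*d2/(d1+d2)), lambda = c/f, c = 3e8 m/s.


lambda = c / f = 3.0000e+08 / 1.7802e+09 = 0.1685204 m
R1 = sqrt(0.1685204 * 8321.1 * 8995.2 / (8321.1 + 8995.2)) = 26.99 m

26.99 m


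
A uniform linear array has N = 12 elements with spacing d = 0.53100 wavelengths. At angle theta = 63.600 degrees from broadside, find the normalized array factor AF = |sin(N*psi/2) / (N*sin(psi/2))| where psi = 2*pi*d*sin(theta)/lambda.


psi = 2*pi*0.53100*sin(63.600 deg) = 2.988427 rad
AF = |sin(12*2.988427/2) / (12*sin(2.988427/2))| = 0.06644

0.06644


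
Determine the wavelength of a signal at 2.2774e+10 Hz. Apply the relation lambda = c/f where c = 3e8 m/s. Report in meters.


lambda = c / f = 3.0000e+08 / 2.2774e+10 = 0.01317 m

0.01317 m


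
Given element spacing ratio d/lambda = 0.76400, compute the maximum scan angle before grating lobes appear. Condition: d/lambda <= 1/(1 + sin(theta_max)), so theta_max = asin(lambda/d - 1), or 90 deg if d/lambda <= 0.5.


lambda/d - 1 = 1/0.76400 - 1 = 0.3089005
theta_max = asin(0.3089005) = 17.99 deg

17.99 deg


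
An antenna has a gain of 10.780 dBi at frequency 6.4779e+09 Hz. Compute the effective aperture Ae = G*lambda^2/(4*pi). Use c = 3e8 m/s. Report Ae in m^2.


lambda = c / f = 3.0000e+08 / 6.4779e+09 = 0.04631130 m
G_linear = 10^(10.780/10) = 11.96741
Ae = G_linear * lambda^2 / (4*pi) = 11.96741 * 0.04631130^2 / (4*pi) = 2.043e-03 m^2

2.043e-03 m^2


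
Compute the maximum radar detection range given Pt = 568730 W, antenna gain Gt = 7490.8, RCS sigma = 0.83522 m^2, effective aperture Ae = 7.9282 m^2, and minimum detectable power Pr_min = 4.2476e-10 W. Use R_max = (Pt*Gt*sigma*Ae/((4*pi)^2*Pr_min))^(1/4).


R^4 = 568730*7490.8*0.83522*7.9282 / ((4*pi)^2 * 4.2476e-10) = 4.205779e+17
R_max = 4.205779e+17^0.25 = 25466 m

25466 m


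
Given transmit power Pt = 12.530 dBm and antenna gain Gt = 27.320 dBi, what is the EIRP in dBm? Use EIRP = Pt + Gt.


EIRP = Pt + Gt = 12.530 + 27.320 = 39.85 dBm

39.85 dBm


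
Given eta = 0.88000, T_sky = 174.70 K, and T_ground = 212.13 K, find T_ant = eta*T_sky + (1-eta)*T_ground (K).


T_ant = 0.88000 * 174.70 + (1 - 0.88000) * 212.13 = 179.2 K

179.2 K


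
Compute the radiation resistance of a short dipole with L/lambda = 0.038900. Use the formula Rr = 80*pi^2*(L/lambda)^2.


Rr = 80 * pi^2 * (0.038900)^2 = 80 * 9.869604 * 1.513210e-03 = 1.195 ohm

1.195 ohm


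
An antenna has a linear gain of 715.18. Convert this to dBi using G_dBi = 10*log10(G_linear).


G_dBi = 10 * log10(715.18) = 28.54 dBi

28.54 dBi


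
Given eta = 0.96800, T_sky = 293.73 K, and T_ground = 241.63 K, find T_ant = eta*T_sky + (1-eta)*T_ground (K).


T_ant = 0.96800 * 293.73 + (1 - 0.96800) * 241.63 = 292.1 K

292.1 K


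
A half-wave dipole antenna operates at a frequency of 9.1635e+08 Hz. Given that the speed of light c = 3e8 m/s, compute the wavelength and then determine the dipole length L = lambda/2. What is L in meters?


lambda = c / f = 3.0000e+08 / 9.1635e+08 = 0.3273858 m
L = lambda / 2 = 0.3273858 / 2 = 0.1637 m

0.1637 m


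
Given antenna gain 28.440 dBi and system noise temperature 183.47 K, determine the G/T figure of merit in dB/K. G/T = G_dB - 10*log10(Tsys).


G/T = 28.440 - 10*log10(183.47) = 28.440 - 22.63565 = 5.804 dB/K

5.804 dB/K


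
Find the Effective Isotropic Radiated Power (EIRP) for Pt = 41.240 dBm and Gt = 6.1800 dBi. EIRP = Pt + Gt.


EIRP = Pt + Gt = 41.240 + 6.1800 = 47.42 dBm

47.42 dBm


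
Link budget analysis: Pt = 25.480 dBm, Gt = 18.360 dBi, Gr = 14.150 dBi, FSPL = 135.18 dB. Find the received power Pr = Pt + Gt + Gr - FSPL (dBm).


Pr = 25.480 + 18.360 + 14.150 - 135.18 = -77.19 dBm

-77.19 dBm


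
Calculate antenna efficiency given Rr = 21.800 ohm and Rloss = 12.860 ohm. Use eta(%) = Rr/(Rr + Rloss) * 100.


eta = 21.800 / (21.800 + 12.860) * 100 = 62.90%

62.90%


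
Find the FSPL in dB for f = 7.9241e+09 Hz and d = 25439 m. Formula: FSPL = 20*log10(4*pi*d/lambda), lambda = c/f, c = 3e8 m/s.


lambda = c / f = 3.0000e+08 / 7.9241e+09 = 0.03785919 m
FSPL = 20 * log10(4*pi*25439/0.03785919) = 138.5 dB

138.5 dB


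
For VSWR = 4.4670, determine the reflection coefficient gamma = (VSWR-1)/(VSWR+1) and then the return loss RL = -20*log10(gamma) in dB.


gamma = (4.4670 - 1) / (4.4670 + 1) = 0.6341686
RL = -20 * log10(0.6341686) = 3.956 dB

3.956 dB


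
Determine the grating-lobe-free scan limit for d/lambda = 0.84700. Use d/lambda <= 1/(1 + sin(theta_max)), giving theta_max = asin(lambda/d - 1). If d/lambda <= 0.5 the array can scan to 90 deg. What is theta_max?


lambda/d - 1 = 1/0.84700 - 1 = 0.1806375
theta_max = asin(0.1806375) = 10.41 deg

10.41 deg


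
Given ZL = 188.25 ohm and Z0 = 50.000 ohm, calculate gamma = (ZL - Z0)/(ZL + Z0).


gamma = (188.25 - 50.000) / (188.25 + 50.000) = 0.5803

0.5803


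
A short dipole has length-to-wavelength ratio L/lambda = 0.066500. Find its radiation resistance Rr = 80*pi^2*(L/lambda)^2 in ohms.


Rr = 80 * pi^2 * (0.066500)^2 = 80 * 9.869604 * 4.422250e-03 = 3.492 ohm

3.492 ohm


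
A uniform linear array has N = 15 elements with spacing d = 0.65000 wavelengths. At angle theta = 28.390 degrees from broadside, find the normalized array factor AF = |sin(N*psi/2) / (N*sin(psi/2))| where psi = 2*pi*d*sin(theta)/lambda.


psi = 2*pi*0.65000*sin(28.390 deg) = 1.941856 rad
AF = |sin(15*1.941856/2) / (15*sin(1.941856/2))| = 0.07352

0.07352


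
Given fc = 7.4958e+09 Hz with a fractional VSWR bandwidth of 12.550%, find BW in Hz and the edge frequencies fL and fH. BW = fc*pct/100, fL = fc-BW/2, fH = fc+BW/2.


BW = 7.4958e+09 * 12.550/100 = 9.407229e+08 Hz
fL = 7.4958e+09 - 9.407229e+08/2 = 7.025e+09 Hz
fH = 7.4958e+09 + 9.407229e+08/2 = 7.966e+09 Hz

BW=9.407e+08 Hz, fL=7.025e+09 Hz, fH=7.966e+09 Hz


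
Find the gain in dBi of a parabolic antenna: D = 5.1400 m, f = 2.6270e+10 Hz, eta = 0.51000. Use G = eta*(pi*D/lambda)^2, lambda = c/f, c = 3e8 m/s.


lambda = c / f = 3.0000e+08 / 2.6270e+10 = 0.01141987 m
G_linear = 0.51000 * (pi * 5.1400 / 0.01141987)^2 = 1.019703e+06
G_dBi = 10 * log10(1.019703e+06) = 60.08 dBi

60.08 dBi


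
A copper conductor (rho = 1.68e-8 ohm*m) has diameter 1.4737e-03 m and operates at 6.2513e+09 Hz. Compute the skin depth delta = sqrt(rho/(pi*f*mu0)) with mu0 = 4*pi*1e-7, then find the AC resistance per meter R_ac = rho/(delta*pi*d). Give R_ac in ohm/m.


delta = sqrt(1.68e-8 / (pi * 6.2513e+09 * 4*pi*1e-7)) = 8.250677e-07 m
R_ac = 1.68e-8 / (8.250677e-07 * pi * 1.4737e-03) = 4.398 ohm/m

4.398 ohm/m


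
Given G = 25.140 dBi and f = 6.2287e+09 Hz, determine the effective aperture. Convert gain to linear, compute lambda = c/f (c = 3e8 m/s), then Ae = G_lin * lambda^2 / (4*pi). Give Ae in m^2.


lambda = c / f = 3.0000e+08 / 6.2287e+09 = 0.04816414 m
G_linear = 10^(25.140/10) = 326.5878
Ae = G_linear * lambda^2 / (4*pi) = 326.5878 * 0.04816414^2 / (4*pi) = 0.06029 m^2

0.06029 m^2


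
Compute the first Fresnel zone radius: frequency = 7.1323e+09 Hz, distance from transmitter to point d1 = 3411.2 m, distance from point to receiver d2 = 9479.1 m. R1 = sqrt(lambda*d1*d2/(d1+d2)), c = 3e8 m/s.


lambda = c / f = 3.0000e+08 / 7.1323e+09 = 0.04206217 m
R1 = sqrt(0.04206217 * 3411.2 * 9479.1 / (3411.2 + 9479.1)) = 10.27 m

10.27 m


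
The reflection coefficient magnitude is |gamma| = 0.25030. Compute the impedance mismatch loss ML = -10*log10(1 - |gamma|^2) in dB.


ML = -10 * log10(1 - 0.25030^2) = -10 * log10(0.93734991) = 0.2810 dB

0.2810 dB


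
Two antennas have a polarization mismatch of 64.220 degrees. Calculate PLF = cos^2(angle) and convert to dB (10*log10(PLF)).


PLF_linear = cos^2(64.220 deg) = 0.1891526
PLF_dB = 10 * log10(0.1891526) = -7.232 dB

-7.232 dB


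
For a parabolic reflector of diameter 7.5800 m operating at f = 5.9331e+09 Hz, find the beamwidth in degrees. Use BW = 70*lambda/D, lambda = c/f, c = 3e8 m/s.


lambda = c / f = 3.0000e+08 / 5.9331e+09 = 0.05056379 m
BW = 70 * 0.05056379 / 7.5800 = 0.4669 deg

0.4669 deg


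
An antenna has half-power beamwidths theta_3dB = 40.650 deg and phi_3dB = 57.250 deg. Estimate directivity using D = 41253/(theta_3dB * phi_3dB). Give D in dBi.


D_linear = 41253 / (40.650 * 57.250) = 17.72636
D_dBi = 10 * log10(17.72636) = 12.49 dBi

12.49 dBi


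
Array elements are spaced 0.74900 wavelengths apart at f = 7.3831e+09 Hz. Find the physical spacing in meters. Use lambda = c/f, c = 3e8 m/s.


lambda = c / f = 3.0000e+08 / 7.3831e+09 = 0.04063334 m
d = 0.74900 * 0.04063334 = 0.03043 m

0.03043 m


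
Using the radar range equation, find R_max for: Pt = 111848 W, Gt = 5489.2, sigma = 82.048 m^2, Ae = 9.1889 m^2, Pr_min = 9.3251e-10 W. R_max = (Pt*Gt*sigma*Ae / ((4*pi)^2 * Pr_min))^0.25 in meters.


R^4 = 111848*5489.2*82.048*9.1889 / ((4*pi)^2 * 9.3251e-10) = 3.143371e+18
R_max = 3.143371e+18^0.25 = 42106 m

42106 m


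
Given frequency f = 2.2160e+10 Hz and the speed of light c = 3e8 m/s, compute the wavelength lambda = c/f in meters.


lambda = c / f = 3.0000e+08 / 2.2160e+10 = 0.01354 m

0.01354 m


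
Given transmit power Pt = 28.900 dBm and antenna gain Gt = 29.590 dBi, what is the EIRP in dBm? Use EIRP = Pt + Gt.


EIRP = Pt + Gt = 28.900 + 29.590 = 58.49 dBm

58.49 dBm


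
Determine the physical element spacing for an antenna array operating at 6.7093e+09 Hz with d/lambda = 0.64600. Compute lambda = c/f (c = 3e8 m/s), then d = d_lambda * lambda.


lambda = c / f = 3.0000e+08 / 6.7093e+09 = 0.04471405 m
d = 0.64600 * 0.04471405 = 0.02889 m

0.02889 m


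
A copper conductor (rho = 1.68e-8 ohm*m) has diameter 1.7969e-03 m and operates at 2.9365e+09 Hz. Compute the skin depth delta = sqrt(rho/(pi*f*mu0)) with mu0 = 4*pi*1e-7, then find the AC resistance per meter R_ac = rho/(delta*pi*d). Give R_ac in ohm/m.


delta = sqrt(1.68e-8 / (pi * 2.9365e+09 * 4*pi*1e-7)) = 1.203815e-06 m
R_ac = 1.68e-8 / (1.203815e-06 * pi * 1.7969e-03) = 2.472 ohm/m

2.472 ohm/m


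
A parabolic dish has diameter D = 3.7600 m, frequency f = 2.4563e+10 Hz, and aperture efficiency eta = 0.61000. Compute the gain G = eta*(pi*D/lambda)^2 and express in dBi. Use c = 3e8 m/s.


lambda = c / f = 3.0000e+08 / 2.4563e+10 = 0.01221349 m
G_linear = 0.61000 * (pi * 3.7600 / 0.01221349)^2 = 570592.0
G_dBi = 10 * log10(570592.0) = 57.56 dBi

57.56 dBi


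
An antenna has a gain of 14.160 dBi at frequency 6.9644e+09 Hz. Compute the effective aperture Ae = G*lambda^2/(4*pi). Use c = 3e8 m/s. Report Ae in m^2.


lambda = c / f = 3.0000e+08 / 6.9644e+09 = 0.04307622 m
G_linear = 10^(14.160/10) = 26.06154
Ae = G_linear * lambda^2 / (4*pi) = 26.06154 * 0.04307622^2 / (4*pi) = 3.848e-03 m^2

3.848e-03 m^2


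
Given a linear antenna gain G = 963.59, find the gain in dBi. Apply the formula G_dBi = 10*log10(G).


G_dBi = 10 * log10(963.59) = 29.84 dBi

29.84 dBi


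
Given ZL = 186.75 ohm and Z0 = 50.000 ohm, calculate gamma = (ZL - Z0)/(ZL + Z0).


gamma = (186.75 - 50.000) / (186.75 + 50.000) = 0.5776

0.5776


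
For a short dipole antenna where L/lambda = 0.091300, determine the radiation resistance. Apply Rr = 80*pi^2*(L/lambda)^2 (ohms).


Rr = 80 * pi^2 * (0.091300)^2 = 80 * 9.869604 * 8.335690e-03 = 6.582 ohm

6.582 ohm


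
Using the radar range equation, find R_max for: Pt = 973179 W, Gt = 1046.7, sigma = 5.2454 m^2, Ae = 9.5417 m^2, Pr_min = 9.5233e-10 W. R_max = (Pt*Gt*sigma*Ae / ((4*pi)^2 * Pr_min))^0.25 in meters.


R^4 = 973179*1046.7*5.2454*9.5417 / ((4*pi)^2 * 9.5233e-10) = 3.390097e+17
R_max = 3.390097e+17^0.25 = 24130 m

24130 m


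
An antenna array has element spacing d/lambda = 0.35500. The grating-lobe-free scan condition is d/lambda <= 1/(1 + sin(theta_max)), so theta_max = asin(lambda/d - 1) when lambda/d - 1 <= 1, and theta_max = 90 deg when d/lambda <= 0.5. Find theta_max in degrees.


lambda/d - 1 = 1/0.35500 - 1 = 1.816901 >= 1
d/lambda <= 0.5, so the array can scan to endfire without grating lobes: theta_max = 90 deg

90 deg


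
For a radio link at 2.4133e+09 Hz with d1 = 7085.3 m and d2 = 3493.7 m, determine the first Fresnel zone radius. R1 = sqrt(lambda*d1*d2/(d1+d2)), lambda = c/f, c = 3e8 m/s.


lambda = c / f = 3.0000e+08 / 2.4133e+09 = 0.1243111 m
R1 = sqrt(0.1243111 * 7085.3 * 3493.7 / (7085.3 + 3493.7)) = 17.06 m

17.06 m


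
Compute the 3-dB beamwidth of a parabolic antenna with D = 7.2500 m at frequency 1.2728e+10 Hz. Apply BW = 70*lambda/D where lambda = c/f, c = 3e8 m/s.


lambda = c / f = 3.0000e+08 / 1.2728e+10 = 0.02357008 m
BW = 70 * 0.02357008 / 7.2500 = 0.2276 deg

0.2276 deg


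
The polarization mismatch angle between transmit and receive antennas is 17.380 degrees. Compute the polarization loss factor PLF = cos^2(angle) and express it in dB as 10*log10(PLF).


PLF_linear = cos^2(17.380 deg) = 0.9107737
PLF_dB = 10 * log10(0.9107737) = -0.4059 dB

-0.4059 dB


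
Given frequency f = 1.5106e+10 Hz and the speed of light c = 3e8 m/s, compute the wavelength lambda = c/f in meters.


lambda = c / f = 3.0000e+08 / 1.5106e+10 = 0.01986 m

0.01986 m


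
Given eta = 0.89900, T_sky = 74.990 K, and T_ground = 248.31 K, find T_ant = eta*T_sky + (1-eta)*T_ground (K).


T_ant = 0.89900 * 74.990 + (1 - 0.89900) * 248.31 = 92.50 K

92.50 K


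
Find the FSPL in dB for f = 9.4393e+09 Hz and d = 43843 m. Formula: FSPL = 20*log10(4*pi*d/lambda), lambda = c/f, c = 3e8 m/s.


lambda = c / f = 3.0000e+08 / 9.4393e+09 = 0.03178202 m
FSPL = 20 * log10(4*pi*43843/0.03178202) = 144.8 dB

144.8 dB


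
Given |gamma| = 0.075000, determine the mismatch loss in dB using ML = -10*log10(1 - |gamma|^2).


ML = -10 * log10(1 - 0.075000^2) = -10 * log10(0.994375) = 0.02450 dB

0.02450 dB


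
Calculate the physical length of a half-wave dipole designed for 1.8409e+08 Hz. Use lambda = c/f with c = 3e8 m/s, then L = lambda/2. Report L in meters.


lambda = c / f = 3.0000e+08 / 1.8409e+08 = 1.629638 m
L = lambda / 2 = 1.629638 / 2 = 0.8148 m

0.8148 m


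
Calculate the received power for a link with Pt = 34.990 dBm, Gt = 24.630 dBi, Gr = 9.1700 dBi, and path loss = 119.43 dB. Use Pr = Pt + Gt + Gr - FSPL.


Pr = 34.990 + 24.630 + 9.1700 - 119.43 = -50.64 dBm

-50.64 dBm


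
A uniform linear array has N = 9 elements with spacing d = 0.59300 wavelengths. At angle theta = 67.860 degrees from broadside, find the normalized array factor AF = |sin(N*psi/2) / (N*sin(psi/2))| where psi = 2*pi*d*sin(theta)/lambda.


psi = 2*pi*0.59300*sin(67.860 deg) = 3.451200 rad
AF = |sin(9*3.451200/2) / (9*sin(3.451200/2))| = 0.01986

0.01986


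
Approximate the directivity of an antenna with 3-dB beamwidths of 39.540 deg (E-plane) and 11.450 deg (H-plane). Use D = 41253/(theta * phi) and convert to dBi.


D_linear = 41253 / (39.540 * 11.450) = 91.11993
D_dBi = 10 * log10(91.11993) = 19.60 dBi

19.60 dBi


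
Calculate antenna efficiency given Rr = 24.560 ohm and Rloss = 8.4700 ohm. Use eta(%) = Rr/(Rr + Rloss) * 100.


eta = 24.560 / (24.560 + 8.4700) * 100 = 74.36%

74.36%


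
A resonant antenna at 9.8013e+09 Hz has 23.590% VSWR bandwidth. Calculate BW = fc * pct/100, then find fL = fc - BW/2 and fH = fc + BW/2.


BW = 9.8013e+09 * 23.590/100 = 2.312127e+09 Hz
fL = 9.8013e+09 - 2.312127e+09/2 = 8.645e+09 Hz
fH = 9.8013e+09 + 2.312127e+09/2 = 1.096e+10 Hz

BW=2.312e+09 Hz, fL=8.645e+09 Hz, fH=1.096e+10 Hz


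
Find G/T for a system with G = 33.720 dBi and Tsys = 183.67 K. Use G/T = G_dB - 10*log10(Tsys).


G/T = 33.720 - 10*log10(183.67) = 33.720 - 22.64038 = 11.08 dB/K

11.08 dB/K


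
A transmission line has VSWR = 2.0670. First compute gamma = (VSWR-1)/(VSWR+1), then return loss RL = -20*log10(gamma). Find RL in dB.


gamma = (2.0670 - 1) / (2.0670 + 1) = 0.3478970
RL = -20 * log10(0.3478970) = 9.171 dB

9.171 dB


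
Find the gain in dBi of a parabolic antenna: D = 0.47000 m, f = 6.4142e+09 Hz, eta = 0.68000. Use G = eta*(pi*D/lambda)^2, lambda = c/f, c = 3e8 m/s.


lambda = c / f = 3.0000e+08 / 6.4142e+09 = 0.04677123 m
G_linear = 0.68000 * (pi * 0.47000 / 0.04677123)^2 = 677.7145
G_dBi = 10 * log10(677.7145) = 28.31 dBi

28.31 dBi


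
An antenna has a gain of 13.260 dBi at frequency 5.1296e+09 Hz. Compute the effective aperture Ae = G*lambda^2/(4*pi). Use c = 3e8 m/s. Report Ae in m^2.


lambda = c / f = 3.0000e+08 / 5.1296e+09 = 0.05848409 m
G_linear = 10^(13.260/10) = 21.18361
Ae = G_linear * lambda^2 / (4*pi) = 21.18361 * 0.05848409^2 / (4*pi) = 5.766e-03 m^2

5.766e-03 m^2


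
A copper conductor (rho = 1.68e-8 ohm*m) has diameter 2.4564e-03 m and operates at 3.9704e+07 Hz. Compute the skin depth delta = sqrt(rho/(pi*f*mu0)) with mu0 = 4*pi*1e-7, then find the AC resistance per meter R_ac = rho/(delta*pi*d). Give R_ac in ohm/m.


delta = sqrt(1.68e-8 / (pi * 3.9704e+07 * 4*pi*1e-7)) = 1.035280e-05 m
R_ac = 1.68e-8 / (1.035280e-05 * pi * 2.4564e-03) = 0.2103 ohm/m

0.2103 ohm/m


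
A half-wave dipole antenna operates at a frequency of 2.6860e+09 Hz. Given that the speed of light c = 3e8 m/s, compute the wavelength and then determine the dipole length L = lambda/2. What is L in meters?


lambda = c / f = 3.0000e+08 / 2.6860e+09 = 0.1116902 m
L = lambda / 2 = 0.1116902 / 2 = 0.05585 m

0.05585 m


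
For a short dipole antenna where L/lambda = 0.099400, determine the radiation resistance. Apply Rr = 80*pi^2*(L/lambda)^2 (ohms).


Rr = 80 * pi^2 * (0.099400)^2 = 80 * 9.869604 * 9.880360e-03 = 7.801 ohm

7.801 ohm


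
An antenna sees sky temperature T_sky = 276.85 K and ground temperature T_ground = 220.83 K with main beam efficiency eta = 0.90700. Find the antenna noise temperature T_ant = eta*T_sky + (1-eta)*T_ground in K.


T_ant = 0.90700 * 276.85 + (1 - 0.90700) * 220.83 = 271.6 K

271.6 K


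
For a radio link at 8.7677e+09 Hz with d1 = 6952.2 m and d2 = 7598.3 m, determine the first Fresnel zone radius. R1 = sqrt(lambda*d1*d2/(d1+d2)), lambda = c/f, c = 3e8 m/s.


lambda = c / f = 3.0000e+08 / 8.7677e+09 = 0.03421650 m
R1 = sqrt(0.03421650 * 6952.2 * 7598.3 / (6952.2 + 7598.3)) = 11.15 m

11.15 m


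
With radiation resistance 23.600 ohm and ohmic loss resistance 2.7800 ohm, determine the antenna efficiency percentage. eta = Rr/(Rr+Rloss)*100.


eta = 23.600 / (23.600 + 2.7800) * 100 = 89.46%

89.46%


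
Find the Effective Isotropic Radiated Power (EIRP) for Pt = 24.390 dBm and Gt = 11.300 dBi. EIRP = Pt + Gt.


EIRP = Pt + Gt = 24.390 + 11.300 = 35.69 dBm

35.69 dBm


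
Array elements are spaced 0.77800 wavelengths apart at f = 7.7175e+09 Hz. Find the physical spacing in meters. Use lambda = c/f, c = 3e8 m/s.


lambda = c / f = 3.0000e+08 / 7.7175e+09 = 0.03887269 m
d = 0.77800 * 0.03887269 = 0.03024 m

0.03024 m


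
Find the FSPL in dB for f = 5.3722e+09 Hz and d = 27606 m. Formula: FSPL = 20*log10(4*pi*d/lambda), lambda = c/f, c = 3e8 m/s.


lambda = c / f = 3.0000e+08 / 5.3722e+09 = 0.05584304 m
FSPL = 20 * log10(4*pi*27606/0.05584304) = 135.9 dB

135.9 dB


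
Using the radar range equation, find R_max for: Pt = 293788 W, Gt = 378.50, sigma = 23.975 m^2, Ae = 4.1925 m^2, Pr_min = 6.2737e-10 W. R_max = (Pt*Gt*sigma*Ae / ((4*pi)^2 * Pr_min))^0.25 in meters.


R^4 = 293788*378.50*23.975*4.1925 / ((4*pi)^2 * 6.2737e-10) = 1.128205e+17
R_max = 1.128205e+17^0.25 = 18327 m

18327 m


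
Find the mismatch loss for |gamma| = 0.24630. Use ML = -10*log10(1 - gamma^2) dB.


ML = -10 * log10(1 - 0.24630^2) = -10 * log10(0.93933631) = 0.2718 dB

0.2718 dB


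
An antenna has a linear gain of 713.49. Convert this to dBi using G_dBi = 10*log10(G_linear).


G_dBi = 10 * log10(713.49) = 28.53 dBi

28.53 dBi


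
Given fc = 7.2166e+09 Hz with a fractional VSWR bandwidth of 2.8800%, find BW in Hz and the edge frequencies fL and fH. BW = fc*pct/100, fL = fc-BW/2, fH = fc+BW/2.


BW = 7.2166e+09 * 2.8800/100 = 2.078381e+08 Hz
fL = 7.2166e+09 - 2.078381e+08/2 = 7.113e+09 Hz
fH = 7.2166e+09 + 2.078381e+08/2 = 7.321e+09 Hz

BW=2.078e+08 Hz, fL=7.113e+09 Hz, fH=7.321e+09 Hz


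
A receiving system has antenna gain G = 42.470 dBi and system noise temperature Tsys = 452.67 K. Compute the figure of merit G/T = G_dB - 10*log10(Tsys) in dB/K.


G/T = 42.470 - 10*log10(452.67) = 42.470 - 26.55782 = 15.91 dB/K

15.91 dB/K


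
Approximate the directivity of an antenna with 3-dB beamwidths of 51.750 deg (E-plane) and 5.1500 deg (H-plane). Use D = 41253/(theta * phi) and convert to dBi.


D_linear = 41253 / (51.750 * 5.1500) = 154.7882
D_dBi = 10 * log10(154.7882) = 21.90 dBi

21.90 dBi


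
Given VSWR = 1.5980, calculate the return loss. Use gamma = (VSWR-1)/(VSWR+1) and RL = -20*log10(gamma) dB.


gamma = (1.5980 - 1) / (1.5980 + 1) = 0.2301771
RL = -20 * log10(0.2301771) = 12.76 dB

12.76 dB


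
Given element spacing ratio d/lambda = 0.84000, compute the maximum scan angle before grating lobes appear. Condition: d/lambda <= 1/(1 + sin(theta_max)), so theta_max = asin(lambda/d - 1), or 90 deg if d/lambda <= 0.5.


lambda/d - 1 = 1/0.84000 - 1 = 0.1904762
theta_max = asin(0.1904762) = 10.98 deg

10.98 deg


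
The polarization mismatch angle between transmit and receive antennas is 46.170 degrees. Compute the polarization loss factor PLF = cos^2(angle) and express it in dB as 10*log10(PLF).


PLF_linear = cos^2(46.170 deg) = 0.4795853
PLF_dB = 10 * log10(0.4795853) = -3.191 dB

-3.191 dB


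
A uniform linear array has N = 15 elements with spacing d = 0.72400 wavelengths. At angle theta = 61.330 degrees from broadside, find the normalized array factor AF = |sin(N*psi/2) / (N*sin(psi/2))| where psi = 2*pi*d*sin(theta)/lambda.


psi = 2*pi*0.72400*sin(61.330 deg) = 3.991304 rad
AF = |sin(15*3.991304/2) / (15*sin(3.991304/2))| = 0.07288

0.07288


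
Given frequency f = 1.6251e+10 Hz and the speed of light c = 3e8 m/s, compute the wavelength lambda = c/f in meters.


lambda = c / f = 3.0000e+08 / 1.6251e+10 = 0.01846 m

0.01846 m


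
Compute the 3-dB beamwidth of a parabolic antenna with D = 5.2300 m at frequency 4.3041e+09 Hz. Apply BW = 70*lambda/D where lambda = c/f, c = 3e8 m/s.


lambda = c / f = 3.0000e+08 / 4.3041e+09 = 0.06970098 m
BW = 70 * 0.06970098 / 5.2300 = 0.9329 deg

0.9329 deg


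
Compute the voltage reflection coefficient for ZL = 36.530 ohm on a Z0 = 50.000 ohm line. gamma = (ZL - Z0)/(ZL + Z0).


gamma = (36.530 - 50.000) / (36.530 + 50.000) = -0.1557

-0.1557


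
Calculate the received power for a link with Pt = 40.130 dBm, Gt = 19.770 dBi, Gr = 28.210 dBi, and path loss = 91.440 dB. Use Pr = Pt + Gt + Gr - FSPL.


Pr = 40.130 + 19.770 + 28.210 - 91.440 = -3.33 dBm

-3.33 dBm


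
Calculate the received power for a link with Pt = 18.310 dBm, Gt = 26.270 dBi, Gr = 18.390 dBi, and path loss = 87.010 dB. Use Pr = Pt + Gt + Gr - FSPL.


Pr = 18.310 + 26.270 + 18.390 - 87.010 = -24.04 dBm

-24.04 dBm


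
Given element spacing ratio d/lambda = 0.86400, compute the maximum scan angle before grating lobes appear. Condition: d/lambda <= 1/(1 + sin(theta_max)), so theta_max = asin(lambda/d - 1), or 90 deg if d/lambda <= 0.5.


lambda/d - 1 = 1/0.86400 - 1 = 0.1574074
theta_max = asin(0.1574074) = 9.056 deg

9.056 deg


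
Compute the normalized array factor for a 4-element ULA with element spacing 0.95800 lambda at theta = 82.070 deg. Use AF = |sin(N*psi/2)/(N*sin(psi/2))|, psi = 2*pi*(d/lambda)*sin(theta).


psi = 2*pi*0.95800*sin(82.070 deg) = 5.961731 rad
AF = |sin(4*5.961731/2) / (4*sin(5.961731/2))| = 0.9365

0.9365


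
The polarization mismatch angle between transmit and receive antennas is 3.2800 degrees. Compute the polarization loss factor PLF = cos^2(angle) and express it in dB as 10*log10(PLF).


PLF_linear = cos^2(3.2800 deg) = 0.9967264
PLF_dB = 10 * log10(0.9967264) = -0.01424 dB

-0.01424 dB


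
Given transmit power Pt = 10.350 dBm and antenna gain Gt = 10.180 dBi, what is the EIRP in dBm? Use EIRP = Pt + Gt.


EIRP = Pt + Gt = 10.350 + 10.180 = 20.53 dBm

20.53 dBm


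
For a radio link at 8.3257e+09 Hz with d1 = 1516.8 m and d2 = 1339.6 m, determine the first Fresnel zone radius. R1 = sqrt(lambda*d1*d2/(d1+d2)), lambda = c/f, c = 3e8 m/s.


lambda = c / f = 3.0000e+08 / 8.3257e+09 = 0.03603301 m
R1 = sqrt(0.03603301 * 1516.8 * 1339.6 / (1516.8 + 1339.6)) = 5.063 m

5.063 m


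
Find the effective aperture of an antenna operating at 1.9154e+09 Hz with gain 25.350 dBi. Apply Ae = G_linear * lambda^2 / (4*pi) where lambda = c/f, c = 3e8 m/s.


lambda = c / f = 3.0000e+08 / 1.9154e+09 = 0.1566252 m
G_linear = 10^(25.350/10) = 342.7678
Ae = G_linear * lambda^2 / (4*pi) = 342.7678 * 0.1566252^2 / (4*pi) = 0.6691 m^2

0.6691 m^2


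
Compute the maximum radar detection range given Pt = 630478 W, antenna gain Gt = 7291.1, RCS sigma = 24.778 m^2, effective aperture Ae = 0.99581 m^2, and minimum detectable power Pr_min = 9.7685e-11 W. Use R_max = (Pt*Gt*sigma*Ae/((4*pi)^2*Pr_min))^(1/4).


R^4 = 630478*7291.1*24.778*0.99581 / ((4*pi)^2 * 9.7685e-11) = 7.352891e+18
R_max = 7.352891e+18^0.25 = 52073 m

52073 m


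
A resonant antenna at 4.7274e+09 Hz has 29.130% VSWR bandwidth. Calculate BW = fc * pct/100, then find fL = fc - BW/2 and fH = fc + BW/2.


BW = 4.7274e+09 * 29.130/100 = 1.377092e+09 Hz
fL = 4.7274e+09 - 1.377092e+09/2 = 4.039e+09 Hz
fH = 4.7274e+09 + 1.377092e+09/2 = 5.416e+09 Hz

BW=1.377e+09 Hz, fL=4.039e+09 Hz, fH=5.416e+09 Hz


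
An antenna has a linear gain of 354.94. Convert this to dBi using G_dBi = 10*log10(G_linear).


G_dBi = 10 * log10(354.94) = 25.50 dBi

25.50 dBi


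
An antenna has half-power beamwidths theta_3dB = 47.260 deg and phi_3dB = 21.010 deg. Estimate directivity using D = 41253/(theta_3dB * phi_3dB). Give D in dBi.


D_linear = 41253 / (47.260 * 21.010) = 41.54663
D_dBi = 10 * log10(41.54663) = 16.19 dBi

16.19 dBi


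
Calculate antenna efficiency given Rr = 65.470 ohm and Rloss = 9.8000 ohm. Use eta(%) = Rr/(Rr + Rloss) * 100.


eta = 65.470 / (65.470 + 9.8000) * 100 = 86.98%

86.98%


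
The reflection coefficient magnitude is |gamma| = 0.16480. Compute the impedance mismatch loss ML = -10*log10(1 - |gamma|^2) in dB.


ML = -10 * log10(1 - 0.16480^2) = -10 * log10(0.97284096) = 0.1196 dB

0.1196 dB


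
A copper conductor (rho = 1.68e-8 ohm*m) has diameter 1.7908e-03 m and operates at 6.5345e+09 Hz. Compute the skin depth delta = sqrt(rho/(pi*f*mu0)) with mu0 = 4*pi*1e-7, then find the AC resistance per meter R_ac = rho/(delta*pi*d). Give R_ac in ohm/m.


delta = sqrt(1.68e-8 / (pi * 6.5345e+09 * 4*pi*1e-7)) = 8.069908e-07 m
R_ac = 1.68e-8 / (8.069908e-07 * pi * 1.7908e-03) = 3.700 ohm/m

3.700 ohm/m


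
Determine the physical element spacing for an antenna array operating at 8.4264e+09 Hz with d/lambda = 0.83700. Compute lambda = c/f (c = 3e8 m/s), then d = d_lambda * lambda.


lambda = c / f = 3.0000e+08 / 8.4264e+09 = 0.03560239 m
d = 0.83700 * 0.03560239 = 0.02980 m

0.02980 m


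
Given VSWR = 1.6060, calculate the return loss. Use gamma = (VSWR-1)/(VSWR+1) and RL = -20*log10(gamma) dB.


gamma = (1.6060 - 1) / (1.6060 + 1) = 0.2325403
RL = -20 * log10(0.2325403) = 12.67 dB

12.67 dB


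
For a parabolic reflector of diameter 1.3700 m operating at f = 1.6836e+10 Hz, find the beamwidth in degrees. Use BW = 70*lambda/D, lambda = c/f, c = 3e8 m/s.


lambda = c / f = 3.0000e+08 / 1.6836e+10 = 0.01781896 m
BW = 70 * 0.01781896 / 1.3700 = 0.9105 deg

0.9105 deg


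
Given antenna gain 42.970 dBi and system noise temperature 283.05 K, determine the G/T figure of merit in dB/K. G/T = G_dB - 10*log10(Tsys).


G/T = 42.970 - 10*log10(283.05) = 42.970 - 24.51863 = 18.45 dB/K

18.45 dB/K


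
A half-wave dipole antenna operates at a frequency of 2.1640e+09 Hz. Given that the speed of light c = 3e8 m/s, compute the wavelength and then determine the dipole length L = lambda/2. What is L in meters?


lambda = c / f = 3.0000e+08 / 2.1640e+09 = 0.1386322 m
L = lambda / 2 = 0.1386322 / 2 = 0.06932 m

0.06932 m


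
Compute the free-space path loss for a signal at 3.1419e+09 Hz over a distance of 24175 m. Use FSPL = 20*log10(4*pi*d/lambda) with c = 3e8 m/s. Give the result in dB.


lambda = c / f = 3.0000e+08 / 3.1419e+09 = 0.09548362 m
FSPL = 20 * log10(4*pi*24175/0.09548362) = 130.1 dB

130.1 dB


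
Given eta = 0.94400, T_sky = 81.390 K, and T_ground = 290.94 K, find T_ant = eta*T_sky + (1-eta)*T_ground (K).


T_ant = 0.94400 * 81.390 + (1 - 0.94400) * 290.94 = 93.12 K

93.12 K


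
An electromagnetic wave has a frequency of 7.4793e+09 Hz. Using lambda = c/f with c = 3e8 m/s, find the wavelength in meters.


lambda = c / f = 3.0000e+08 / 7.4793e+09 = 0.04011 m

0.04011 m


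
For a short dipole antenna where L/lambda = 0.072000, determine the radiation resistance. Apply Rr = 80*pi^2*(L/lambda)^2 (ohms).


Rr = 80 * pi^2 * (0.072000)^2 = 80 * 9.869604 * 5.184000e-03 = 4.093 ohm

4.093 ohm


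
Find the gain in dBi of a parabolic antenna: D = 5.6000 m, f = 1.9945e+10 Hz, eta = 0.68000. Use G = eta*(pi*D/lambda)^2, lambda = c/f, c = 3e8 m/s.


lambda = c / f = 3.0000e+08 / 1.9945e+10 = 0.01504136 m
G_linear = 0.68000 * (pi * 5.6000 / 0.01504136)^2 = 930273.2
G_dBi = 10 * log10(930273.2) = 59.69 dBi

59.69 dBi


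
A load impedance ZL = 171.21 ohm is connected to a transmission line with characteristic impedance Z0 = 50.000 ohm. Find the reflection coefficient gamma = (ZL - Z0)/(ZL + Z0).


gamma = (171.21 - 50.000) / (171.21 + 50.000) = 0.5479

0.5479


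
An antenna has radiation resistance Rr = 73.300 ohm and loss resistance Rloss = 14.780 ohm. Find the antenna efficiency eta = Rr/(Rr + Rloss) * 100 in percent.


eta = 73.300 / (73.300 + 14.780) * 100 = 83.22%

83.22%


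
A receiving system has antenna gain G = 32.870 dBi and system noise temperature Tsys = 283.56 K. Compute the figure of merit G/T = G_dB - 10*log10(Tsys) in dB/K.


G/T = 32.870 - 10*log10(283.56) = 32.870 - 24.52645 = 8.344 dB/K

8.344 dB/K


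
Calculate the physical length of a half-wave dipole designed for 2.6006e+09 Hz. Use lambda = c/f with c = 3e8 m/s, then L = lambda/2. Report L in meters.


lambda = c / f = 3.0000e+08 / 2.6006e+09 = 0.1153580 m
L = lambda / 2 = 0.1153580 / 2 = 0.05768 m

0.05768 m


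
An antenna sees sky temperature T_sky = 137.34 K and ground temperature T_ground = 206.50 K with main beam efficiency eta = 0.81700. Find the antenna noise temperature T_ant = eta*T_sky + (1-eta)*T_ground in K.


T_ant = 0.81700 * 137.34 + (1 - 0.81700) * 206.50 = 150.0 K

150.0 K
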